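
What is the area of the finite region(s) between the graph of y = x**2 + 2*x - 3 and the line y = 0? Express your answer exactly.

32/3

The curve meets the x-axis where x**2 + 2*x - 3 = 0, i.e. (x - 1)*(x + 3) = 0, at x = -3, 1.
On [-3, 1] the curve lies below the axis; ∫[-3,1] (x**2 + 2*x - 3) dx = -32/3, giving area 32/3.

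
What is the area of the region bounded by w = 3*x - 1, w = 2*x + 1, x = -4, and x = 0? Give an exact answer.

On [-4, 0], (3*x - 1) - (2*x + 1) = x - 2 is ≤ 0 throughout, so the area is a single integral of |x - 2|.
∫[-4,0] (x - 2) dx = -16; the area of that piece is 16.

16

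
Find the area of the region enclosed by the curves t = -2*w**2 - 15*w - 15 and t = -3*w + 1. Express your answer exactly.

Both boundary curves give t as a function of w, so integrate with respect to w. Setting them equal: -2*w**2 - 12*w - 16 = 0, i.e. -2*(w + 2)*(w + 4) = 0, so they meet at w = -4, -2.
For w in [-4, -2], t = -2*w**2 - 15*w - 15 is on the right; area = ∫[-4,-2] (-2*w**2 - 12*w - 16) dw = 8/3.

8/3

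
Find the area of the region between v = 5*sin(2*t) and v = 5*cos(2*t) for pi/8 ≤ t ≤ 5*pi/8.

5*sqrt(2)

On [pi/8, 5*pi/8], (5*sin(2*t)) - (5*cos(2*t)) = 5*sin(2*t) - 5*cos(2*t) is ≥ 0 throughout, so the area is a single integral of |5*sin(2*t) - 5*cos(2*t)|.
∫[pi/8,5*pi/8] (5*sin(2*t) - 5*cos(2*t)) dt = 5*sqrt(2).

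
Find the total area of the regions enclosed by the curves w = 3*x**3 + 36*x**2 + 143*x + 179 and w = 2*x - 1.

3/2

Set the curves equal: 3*x**3 + 36*x**2 + 143*x + 179 = 2*x - 1, so 3*x**3 + 36*x**2 + 141*x + 180 = 0, which factors as 3*(x + 3)*(x + 4)*(x + 5) = 0. The curves meet at x = -5, -4, -3.
On [-5, -4], w = 3*x**3 + 36*x**2 + 143*x + 179 is on top; that piece has area ∫[-5,-4] (3*x**3 + 36*x**2 + 141*x + 180) dx = 3/4.
On [-4, -3], w = 2*x - 1 is on top; that piece has area ∫[-4,-3] (-(3*x**3 + 36*x**2 + 141*x + 180)) dx = 3/4.
Total enclosed area = 3/4 + 3/4 = 3/2.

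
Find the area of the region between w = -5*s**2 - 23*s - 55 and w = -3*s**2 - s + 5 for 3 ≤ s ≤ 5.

On [3, 5], (-5*s**2 - 23*s - 55) - (-3*s**2 - s + 5) = -2*s**2 - 22*s - 60 is ≤ 0 throughout, so the area is a single integral of |-2*s**2 - 22*s - 60|.
∫[3,5] (-2*s**2 - 22*s - 60) ds = -1084/3; the area of that piece is 1084/3.

1084/3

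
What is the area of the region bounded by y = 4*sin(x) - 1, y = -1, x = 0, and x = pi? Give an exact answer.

On [0, pi], (4*sin(x) - 1) - (-1) = 4*sin(x) is ≥ 0 throughout, so the area is a single integral of |4*sin(x)|.
∫[0,pi] (4*sin(x)) dx = 8.

8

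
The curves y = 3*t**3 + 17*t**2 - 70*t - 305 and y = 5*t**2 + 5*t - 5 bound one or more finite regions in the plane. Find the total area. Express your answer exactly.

4019/2

Set the curves equal: 3*t**3 + 17*t**2 - 70*t - 305 = 5*t**2 + 5*t - 5, so 3*t**3 + 12*t**2 - 75*t - 300 = 0, which factors as 3*(t - 5)*(t + 4)*(t + 5) = 0. The curves meet at t = -5, -4, 5.
On [-5, -4], y = 3*t**3 + 17*t**2 - 70*t - 305 is on top; that piece has area ∫[-5,-4] (3*t**3 + 12*t**2 - 75*t - 300) dt = 19/4.
On [-4, 5], y = 5*t**2 + 5*t - 5 is on top; that piece has area ∫[-4,5] (-(3*t**3 + 12*t**2 - 75*t - 300)) dt = 8019/4.
Total enclosed area = 19/4 + 8019/4 = 4019/2.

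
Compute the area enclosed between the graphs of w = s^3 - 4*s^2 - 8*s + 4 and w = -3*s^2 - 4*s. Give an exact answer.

71/6

Set the curves equal: s^3 - 4*s^2 - 8*s + 4 = -3*s^2 - 4*s, so s^3 - s^2 - 4*s + 4 = 0, which factors as (s - 2)*(s - 1)*(s + 2) = 0. The curves meet at s = -2, 1, 2.
On [-2, 1], w = s^3 - 4*s^2 - 8*s + 4 is on top; that piece has area ∫[-2,1] (s^3 - s^2 - 4*s + 4) ds = 45/4.
On [1, 2], w = -3*s^2 - 4*s is on top; that piece has area ∫[1,2] (-(s^3 - s^2 - 4*s + 4)) ds = 7/12.
Total enclosed area = 45/4 + 7/12 = 71/6.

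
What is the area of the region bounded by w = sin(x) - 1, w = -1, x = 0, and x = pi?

On [0, pi], (sin(x) - 1) - (-1) = sin(x) is ≥ 0 throughout, so the area is a single integral of |sin(x)|.
∫[0,pi] (sin(x)) dx = 2.

2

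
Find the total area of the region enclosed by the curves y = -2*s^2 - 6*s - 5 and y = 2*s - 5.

Set the curves equal: -2*s^2 - 6*s - 5 = 2*s - 5, so -2*s^2 - 8*s = 0, which factors as -2*s*(s + 4) = 0. The curves meet at s = -4, 0.
On [-4, 0], y = -2*s^2 - 6*s - 5 is on top; that piece has area ∫[-4,0] (-2*s^2 - 8*s) ds = 64/3.

64/3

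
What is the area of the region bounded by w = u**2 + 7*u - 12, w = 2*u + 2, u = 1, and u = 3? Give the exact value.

9

The difference (u**2 + 7*u - 12) - (2*u + 2) = u**2 + 5*u - 14 changes sign at u = 2 inside [1, 3], so split the integral there.
∫[1,2] (u**2 + 5*u - 14) du = -25/6; the area of that piece is 25/6.
∫[2,3] (u**2 + 5*u - 14) du = 29/6.
Total area = 25/6 + 29/6 = 9.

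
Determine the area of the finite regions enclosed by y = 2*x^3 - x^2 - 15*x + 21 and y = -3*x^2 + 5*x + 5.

Set the curves equal: 2*x^3 - x^2 - 15*x + 21 = -3*x^2 + 5*x + 5, so 2*x^3 + 2*x^2 - 20*x + 16 = 0, which factors as 2*(x - 2)*(x - 1)*(x + 4) = 0. The curves meet at x = -4, 1, 2.
On [-4, 1], y = 2*x^3 - x^2 - 15*x + 21 is on top; that piece has area ∫[-4,1] (2*x^3 + 2*x^2 - 20*x + 16) dx = 875/6.
On [1, 2], y = -3*x^2 + 5*x + 5 is on top; that piece has area ∫[1,2] (-(2*x^3 + 2*x^2 - 20*x + 16)) dx = 11/6.
Total enclosed area = 875/6 + 11/6 = 443/3.

443/3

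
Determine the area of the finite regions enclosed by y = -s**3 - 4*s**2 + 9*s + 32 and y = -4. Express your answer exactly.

1741/12

Set the curves equal: -s**3 - 4*s**2 + 9*s + 32 = -4, so -s**3 - 4*s**2 + 9*s + 36 = 0, which factors as -(s - 3)*(s + 3)*(s + 4) = 0. The curves meet at s = -4, -3, 3.
On [-4, -3], y = -4 is on top; that piece has area ∫[-4,-3] (-(-s**3 - 4*s**2 + 9*s + 36)) ds = 13/12.
On [-3, 3], y = -s**3 - 4*s**2 + 9*s + 32 is on top; that piece has area ∫[-3,3] (-s**3 - 4*s**2 + 9*s + 36) ds = 144.
Total enclosed area = 13/12 + 144 = 1741/12.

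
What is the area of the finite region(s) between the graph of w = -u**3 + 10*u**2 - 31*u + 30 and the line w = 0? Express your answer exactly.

The curve meets the u-axis where -u**3 + 10*u**2 - 31*u + 30 = 0, i.e. -(u - 5)*(u - 3)*(u - 2) = 0, at u = 2, 3, 5.
On [2, 3] the curve lies below the axis; ∫[2,3] (-u**3 + 10*u**2 - 31*u + 30) du = -5/12, giving area 5/12.
On [3, 5] the curve lies above the axis; ∫[3,5] (-u**3 + 10*u**2 - 31*u + 30) du = 8/3, giving area 8/3.
Total area = 5/12 + 8/3 = 37/12.

37/12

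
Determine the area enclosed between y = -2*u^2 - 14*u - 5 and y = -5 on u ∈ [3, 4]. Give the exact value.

221/3

On [3, 4], (-2*u^2 - 14*u - 5) - (-5) = -2*u^2 - 14*u is ≤ 0 throughout, so the area is a single integral of |-2*u^2 - 14*u|.
∫[3,4] (-2*u^2 - 14*u) du = -221/3; the area of that piece is 221/3.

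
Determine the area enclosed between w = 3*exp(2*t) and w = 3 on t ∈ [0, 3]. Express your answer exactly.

On [0, 3], (3*exp(2*t)) - (3) = 3*exp(2*t) - 3 is ≥ 0 throughout, so the area is a single integral of |3*exp(2*t) - 3|.
∫[0,3] (3*exp(2*t) - 3) dt = -21/2 + 3*exp(6)/2.

-21/2 + 3*exp(6)/2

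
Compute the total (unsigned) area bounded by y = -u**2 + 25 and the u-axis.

500/3

The curve meets the u-axis where -u**2 + 25 = 0, i.e. -(u - 5)*(u + 5) = 0, at u = -5, 5.
On [-5, 5] the curve lies above the axis; ∫[-5,5] (-u**2 + 25) du = 500/3, giving area 500/3.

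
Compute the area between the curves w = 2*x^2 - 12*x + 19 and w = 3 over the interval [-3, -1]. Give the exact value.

On [-3, -1], (2*x^2 - 12*x + 19) - (3) = 2*x^2 - 12*x + 16 is ≥ 0 throughout, so the area is a single integral of |2*x^2 - 12*x + 16|.
∫[-3,-1] (2*x^2 - 12*x + 16) dx = 292/3.

292/3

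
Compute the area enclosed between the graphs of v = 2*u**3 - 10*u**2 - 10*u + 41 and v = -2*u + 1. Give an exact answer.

937/6

Set the curves equal: 2*u**3 - 10*u**2 - 10*u + 41 = -2*u + 1, so 2*u**3 - 10*u**2 - 8*u + 40 = 0, which factors as 2*(u - 5)*(u - 2)*(u + 2) = 0. The curves meet at u = -2, 2, 5.
On [-2, 2], v = 2*u**3 - 10*u**2 - 10*u + 41 is on top; that piece has area ∫[-2,2] (2*u**3 - 10*u**2 - 8*u + 40) du = 320/3.
On [2, 5], v = -2*u + 1 is on top; that piece has area ∫[2,5] (-(2*u**3 - 10*u**2 - 8*u + 40)) du = 99/2.
Total enclosed area = 320/3 + 99/2 = 937/6.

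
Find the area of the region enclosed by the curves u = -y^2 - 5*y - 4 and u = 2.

Both boundary curves give u as a function of y, so integrate with respect to y. Setting them equal: -y^2 - 5*y - 6 = 0, i.e. -(y + 2)*(y + 3) = 0, so they meet at y = -3, -2.
For y in [-3, -2], u = -y^2 - 5*y - 4 is on the right; area = ∫[-3,-2] (-y^2 - 5*y - 6) dy = 1/6.

1/6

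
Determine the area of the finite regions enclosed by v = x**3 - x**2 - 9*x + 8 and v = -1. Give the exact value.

Set the curves equal: x**3 - x**2 - 9*x + 8 = -1, so x**3 - x**2 - 9*x + 9 = 0, which factors as (x - 3)*(x - 1)*(x + 3) = 0. The curves meet at x = -3, 1, 3.
On [-3, 1], v = x**3 - x**2 - 9*x + 8 is on top; that piece has area ∫[-3,1] (x**3 - x**2 - 9*x + 9) dx = 128/3.
On [1, 3], v = -1 is on top; that piece has area ∫[1,3] (-(x**3 - x**2 - 9*x + 9)) dx = 20/3.
Total enclosed area = 128/3 + 20/3 = 148/3.

148/3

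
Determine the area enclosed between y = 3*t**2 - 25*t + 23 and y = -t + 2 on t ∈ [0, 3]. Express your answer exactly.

The difference (3*t**2 - 25*t + 23) - (-t + 2) = 3*t**2 - 24*t + 21 changes sign at t = 1 inside [0, 3], so split the integral there.
∫[0,1] (3*t**2 - 24*t + 21) dt = 10.
∫[1,3] (3*t**2 - 24*t + 21) dt = -28; the area of that piece is 28.
Total area = 10 + 28 = 38.

38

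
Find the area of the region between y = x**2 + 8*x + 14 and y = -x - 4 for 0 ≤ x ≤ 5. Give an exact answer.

1465/6

On [0, 5], (x**2 + 8*x + 14) - (-x - 4) = x**2 + 9*x + 18 is ≥ 0 throughout, so the area is a single integral of |x**2 + 9*x + 18|.
∫[0,5] (x**2 + 9*x + 18) dx = 1465/6.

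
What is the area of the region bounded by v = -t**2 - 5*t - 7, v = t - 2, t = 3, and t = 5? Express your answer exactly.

272/3

On [3, 5], (-t**2 - 5*t - 7) - (t - 2) = -t**2 - 6*t - 5 is ≤ 0 throughout, so the area is a single integral of |-t**2 - 6*t - 5|.
∫[3,5] (-t**2 - 6*t - 5) dt = -272/3; the area of that piece is 272/3.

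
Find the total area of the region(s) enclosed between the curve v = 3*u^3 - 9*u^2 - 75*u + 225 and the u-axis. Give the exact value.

1572

The curve meets the u-axis where 3*u^3 - 9*u^2 - 75*u + 225 = 0, i.e. 3*(u - 5)*(u - 3)*(u + 5) = 0, at u = -5, 3, 5.
On [-5, 3] the curve lies above the axis; ∫[-5,3] (3*u^3 - 9*u^2 - 75*u + 225) du = 1536, giving area 1536.
On [3, 5] the curve lies below the axis; ∫[3,5] (3*u^3 - 9*u^2 - 75*u + 225) du = -36, giving area 36.
Total area = 1536 + 36 = 1572.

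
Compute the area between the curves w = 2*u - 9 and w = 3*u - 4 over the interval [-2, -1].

7/2

On [-2, -1], (2*u - 9) - (3*u - 4) = -u - 5 is ≤ 0 throughout, so the area is a single integral of |-u - 5|.
∫[-2,-1] (-u - 5) du = -7/2; the area of that piece is 7/2.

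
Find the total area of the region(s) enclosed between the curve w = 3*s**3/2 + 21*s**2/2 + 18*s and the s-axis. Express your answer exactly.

71/4

The curve meets the s-axis where 3*s**3/2 + 21*s**2/2 + 18*s = 0, i.e. 3*s*(s + 3)*(s + 4)/2 = 0, at s = -4, -3, 0.
On [-4, -3] the curve lies above the axis; ∫[-4,-3] (3*s**3/2 + 21*s**2/2 + 18*s) ds = 7/8, giving area 7/8.
On [-3, 0] the curve lies below the axis; ∫[-3,0] (3*s**3/2 + 21*s**2/2 + 18*s) ds = -135/8, giving area 135/8.
Total area = 7/8 + 135/8 = 71/4.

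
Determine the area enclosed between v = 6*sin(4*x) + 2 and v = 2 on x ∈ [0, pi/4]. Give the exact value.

On [0, pi/4], (6*sin(4*x) + 2) - (2) = 6*sin(4*x) is ≥ 0 throughout, so the area is a single integral of |6*sin(4*x)|.
∫[0,pi/4] (6*sin(4*x)) dx = 3.

3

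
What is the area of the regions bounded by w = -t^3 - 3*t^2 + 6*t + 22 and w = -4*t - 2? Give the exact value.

407/4

Set the curves equal: -t^3 - 3*t^2 + 6*t + 22 = -4*t - 2, so -t^3 - 3*t^2 + 10*t + 24 = 0, which factors as -(t - 3)*(t + 2)*(t + 4) = 0. The curves meet at t = -4, -2, 3.
On [-4, -2], w = -4*t - 2 is on top; that piece has area ∫[-4,-2] (-(-t^3 - 3*t^2 + 10*t + 24)) dt = 8.
On [-2, 3], w = -t^3 - 3*t^2 + 6*t + 22 is on top; that piece has area ∫[-2,3] (-t^3 - 3*t^2 + 10*t + 24) dt = 375/4.
Total enclosed area = 8 + 375/4 = 407/4.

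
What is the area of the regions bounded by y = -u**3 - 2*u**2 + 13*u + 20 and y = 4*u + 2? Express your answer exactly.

Set the curves equal: -u**3 - 2*u**2 + 13*u + 20 = 4*u + 2, so -u**3 - 2*u**2 + 9*u + 18 = 0, which factors as -(u - 3)*(u + 2)*(u + 3) = 0. The curves meet at u = -3, -2, 3.
On [-3, -2], y = 4*u + 2 is on top; that piece has area ∫[-3,-2] (-(-u**3 - 2*u**2 + 9*u + 18)) du = 11/12.
On [-2, 3], y = -u**3 - 2*u**2 + 13*u + 20 is on top; that piece has area ∫[-2,3] (-u**3 - 2*u**2 + 9*u + 18) du = 875/12.
Total enclosed area = 11/12 + 875/12 = 443/6.

443/6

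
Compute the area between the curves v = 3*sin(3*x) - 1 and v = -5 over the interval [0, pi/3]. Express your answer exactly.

2 + 4*pi/3

On [0, pi/3], (3*sin(3*x) - 1) - (-5) = 3*sin(3*x) + 4 is ≥ 0 throughout, so the area is a single integral of |3*sin(3*x) + 4|.
∫[0,pi/3] (3*sin(3*x) + 4) dx = 2 + 4*pi/3.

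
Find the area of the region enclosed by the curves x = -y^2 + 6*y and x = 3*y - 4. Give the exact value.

Both boundary curves give x as a function of y, so integrate with respect to y. Setting them equal: -y^2 + 3*y + 4 = 0, i.e. -(y - 4)*(y + 1) = 0, so they meet at y = -1, 4.
For y in [-1, 4], x = -y^2 + 6*y is on the right; area = ∫[-1,4] (-y^2 + 3*y + 4) dy = 125/6.

125/6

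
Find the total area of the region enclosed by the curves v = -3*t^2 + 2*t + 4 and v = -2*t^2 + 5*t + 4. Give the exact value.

9/2

Set the curves equal: -3*t^2 + 2*t + 4 = -2*t^2 + 5*t + 4, so -t^2 - 3*t = 0, which factors as -t*(t + 3) = 0. The curves meet at t = -3, 0.
On [-3, 0], v = -3*t^2 + 2*t + 4 is on top; that piece has area ∫[-3,0] (-t^2 - 3*t) dt = 9/2.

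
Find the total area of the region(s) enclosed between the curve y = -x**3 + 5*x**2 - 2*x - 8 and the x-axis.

The curve meets the x-axis where -x**3 + 5*x**2 - 2*x - 8 = 0, i.e. -(x - 4)*(x - 2)*(x + 1) = 0, at x = -1, 2, 4.
On [-1, 2] the curve lies below the axis; ∫[-1,2] (-x**3 + 5*x**2 - 2*x - 8) dx = -63/4, giving area 63/4.
On [2, 4] the curve lies above the axis; ∫[2,4] (-x**3 + 5*x**2 - 2*x - 8) dx = 16/3, giving area 16/3.
Total area = 63/4 + 16/3 = 253/12.

253/12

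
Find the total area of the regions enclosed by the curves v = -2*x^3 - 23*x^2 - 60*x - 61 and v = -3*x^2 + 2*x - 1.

Set the curves equal: -2*x^3 - 23*x^2 - 60*x - 61 = -3*x^2 + 2*x - 1, so -2*x^3 - 20*x^2 - 62*x - 60 = 0, which factors as -2*(x + 2)*(x + 3)*(x + 5) = 0. The curves meet at x = -5, -3, -2.
On [-5, -3], v = -3*x^2 + 2*x - 1 is on top; that piece has area ∫[-5,-3] (-(-2*x^3 - 20*x^2 - 62*x - 60)) dx = 16/3.
On [-3, -2], v = -2*x^3 - 23*x^2 - 60*x - 61 is on top; that piece has area ∫[-3,-2] (-2*x^3 - 20*x^2 - 62*x - 60) dx = 5/6.
Total enclosed area = 16/3 + 5/6 = 37/6.

37/6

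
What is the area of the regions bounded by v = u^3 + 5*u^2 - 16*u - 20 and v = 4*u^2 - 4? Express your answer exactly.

863/6

Set the curves equal: u^3 + 5*u^2 - 16*u - 20 = 4*u^2 - 4, so u^3 + u^2 - 16*u - 16 = 0, which factors as (u - 4)*(u + 1)*(u + 4) = 0. The curves meet at u = -4, -1, 4.
On [-4, -1], v = u^3 + 5*u^2 - 16*u - 20 is on top; that piece has area ∫[-4,-1] (u^3 + u^2 - 16*u - 16) du = 117/4.
On [-1, 4], v = 4*u^2 - 4 is on top; that piece has area ∫[-1,4] (-(u^3 + u^2 - 16*u - 16)) du = 1375/12.
Total enclosed area = 117/4 + 1375/12 = 863/6.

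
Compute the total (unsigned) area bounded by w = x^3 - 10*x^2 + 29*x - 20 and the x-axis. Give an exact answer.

The curve meets the x-axis where x^3 - 10*x^2 + 29*x - 20 = 0, i.e. (x - 5)*(x - 4)*(x - 1) = 0, at x = 1, 4, 5.
On [1, 4] the curve lies above the axis; ∫[1,4] (x^3 - 10*x^2 + 29*x - 20) dx = 45/4, giving area 45/4.
On [4, 5] the curve lies below the axis; ∫[4,5] (x^3 - 10*x^2 + 29*x - 20) dx = -7/12, giving area 7/12.
Total area = 45/4 + 7/12 = 71/6.

71/6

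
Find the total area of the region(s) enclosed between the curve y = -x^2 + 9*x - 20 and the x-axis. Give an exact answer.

The curve meets the x-axis where -x^2 + 9*x - 20 = 0, i.e. -(x - 5)*(x - 4) = 0, at x = 4, 5.
On [4, 5] the curve lies above the axis; ∫[4,5] (-x^2 + 9*x - 20) dx = 1/6, giving area 1/6.

1/6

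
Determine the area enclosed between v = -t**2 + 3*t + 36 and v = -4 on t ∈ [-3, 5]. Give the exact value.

On [-3, 5], (-t**2 + 3*t + 36) - (-4) = -t**2 + 3*t + 40 is ≥ 0 throughout, so the area is a single integral of |-t**2 + 3*t + 40|.
∫[-3,5] (-t**2 + 3*t + 40) dt = 880/3.

880/3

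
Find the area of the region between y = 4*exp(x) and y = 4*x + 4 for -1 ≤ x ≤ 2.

-18 - 4*exp(-1) + 4*exp(2)

On [-1, 2], (4*exp(x)) - (4*x + 4) = -4*x + 4*exp(x) - 4 is ≥ 0 throughout, so the area is a single integral of |-4*x + 4*exp(x) - 4|.
∫[-1,2] (-4*x + 4*exp(x) - 4) dx = -18 - 4*exp(-1) + 4*exp(2).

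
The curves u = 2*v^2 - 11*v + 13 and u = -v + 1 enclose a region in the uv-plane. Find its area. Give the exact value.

Both boundary curves give u as a function of v, so integrate with respect to v. Setting them equal: 2*v^2 - 10*v + 12 = 0, i.e. 2*(v - 3)*(v - 2) = 0, so they meet at v = 2, 3.
For v in [2, 3], u = 2*v^2 - 11*v + 13 is on the left; area = ∫[2,3] (-(2*v^2 - 10*v + 12)) dv = 1/3.

1/3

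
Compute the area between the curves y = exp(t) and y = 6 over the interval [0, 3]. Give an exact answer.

-29 + exp(3) + 12*log(6)

The difference (exp(t)) - (6) = exp(t) - 6 changes sign at t = log(6) inside [0, 3], so split the integral there.
∫[0,log(6)] (exp(t) - 6) dt = 5 - log(46656); the area of that piece is -5 + log(46656).
∫[log(6),3] (exp(t) - 6) dt = -24 + 6*log(6) + exp(3).
Total area = (-5 + log(46656)) + (-24 + 6*log(6) + exp(3)) = -29 + exp(3) + 12*log(6).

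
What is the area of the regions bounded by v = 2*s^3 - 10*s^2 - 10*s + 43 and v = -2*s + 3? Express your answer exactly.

937/6

Set the curves equal: 2*s^3 - 10*s^2 - 10*s + 43 = -2*s + 3, so 2*s^3 - 10*s^2 - 8*s + 40 = 0, which factors as 2*(s - 5)*(s - 2)*(s + 2) = 0. The curves meet at s = -2, 2, 5.
On [-2, 2], v = 2*s^3 - 10*s^2 - 10*s + 43 is on top; that piece has area ∫[-2,2] (2*s^3 - 10*s^2 - 8*s + 40) ds = 320/3.
On [2, 5], v = -2*s + 3 is on top; that piece has area ∫[2,5] (-(2*s^3 - 10*s^2 - 8*s + 40)) ds = 99/2.
Total enclosed area = 320/3 + 99/2 = 937/6.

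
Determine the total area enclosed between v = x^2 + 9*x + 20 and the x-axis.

1/6

The curve meets the x-axis where x^2 + 9*x + 20 = 0, i.e. (x + 4)*(x + 5) = 0, at x = -5, -4.
On [-5, -4] the curve lies below the axis; ∫[-5,-4] (x^2 + 9*x + 20) dx = -1/6, giving area 1/6.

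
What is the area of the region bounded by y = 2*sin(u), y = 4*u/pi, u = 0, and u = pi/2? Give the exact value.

On [0, pi/2], (2*sin(u)) - (4*u/pi) = -4*u/pi + 2*sin(u) is ≥ 0 throughout, so the area is a single integral of |-4*u/pi + 2*sin(u)|.
∫[0,pi/2] (-4*u/pi + 2*sin(u)) du = 2 - pi/2.

2 - pi/2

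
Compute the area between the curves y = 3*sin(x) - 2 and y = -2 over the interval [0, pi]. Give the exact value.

On [0, pi], (3*sin(x) - 2) - (-2) = 3*sin(x) is ≥ 0 throughout, so the area is a single integral of |3*sin(x)|.
∫[0,pi] (3*sin(x)) dx = 6.

6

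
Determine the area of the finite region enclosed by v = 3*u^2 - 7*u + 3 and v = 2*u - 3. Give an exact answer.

1/2

Set the curves equal: 3*u^2 - 7*u + 3 = 2*u - 3, so 3*u^2 - 9*u + 6 = 0, which factors as 3*(u - 2)*(u - 1) = 0. The curves meet at u = 1, 2.
On [1, 2], v = 2*u - 3 is on top; that piece has area ∫[1,2] (-(3*u^2 - 9*u + 6)) du = 1/2.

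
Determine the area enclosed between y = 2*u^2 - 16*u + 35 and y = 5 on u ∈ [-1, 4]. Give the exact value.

The difference (2*u^2 - 16*u + 35) - (5) = 2*u^2 - 16*u + 30 changes sign at u = 3 inside [-1, 4], so split the integral there.
∫[-1,3] (2*u^2 - 16*u + 30) du = 224/3.
∫[3,4] (2*u^2 - 16*u + 30) du = -4/3; the area of that piece is 4/3.
Total area = 224/3 + 4/3 = 76.

76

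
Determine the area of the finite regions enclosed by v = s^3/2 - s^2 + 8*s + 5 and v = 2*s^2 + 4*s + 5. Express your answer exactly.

Set the curves equal: s^3/2 - s^2 + 8*s + 5 = 2*s^2 + 4*s + 5, so s^3/2 - 3*s^2 + 4*s = 0, which factors as s*(s - 4)*(s - 2)/2 = 0. The curves meet at s = 0, 2, 4.
On [0, 2], v = s^3/2 - s^2 + 8*s + 5 is on top; that piece has area ∫[0,2] (s^3/2 - 3*s^2 + 4*s) ds = 2.
On [2, 4], v = 2*s^2 + 4*s + 5 is on top; that piece has area ∫[2,4] (-(s^3/2 - 3*s^2 + 4*s)) ds = 2.
Total enclosed area = 2 + 2 = 4.

4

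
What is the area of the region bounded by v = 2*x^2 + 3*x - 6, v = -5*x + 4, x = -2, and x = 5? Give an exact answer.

The difference (2*x^2 + 3*x - 6) - (-5*x + 4) = 2*x^2 + 8*x - 10 changes sign at x = 1 inside [-2, 5], so split the integral there.
∫[-2,1] (2*x^2 + 8*x - 10) dx = -36; the area of that piece is 36.
∫[1,5] (2*x^2 + 8*x - 10) dx = 416/3.
Total area = 36 + 416/3 = 524/3.

524/3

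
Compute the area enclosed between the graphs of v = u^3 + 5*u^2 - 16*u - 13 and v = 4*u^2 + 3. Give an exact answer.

863/6

Set the curves equal: u^3 + 5*u^2 - 16*u - 13 = 4*u^2 + 3, so u^3 + u^2 - 16*u - 16 = 0, which factors as (u - 4)*(u + 1)*(u + 4) = 0. The curves meet at u = -4, -1, 4.
On [-4, -1], v = u^3 + 5*u^2 - 16*u - 13 is on top; that piece has area ∫[-4,-1] (u^3 + u^2 - 16*u - 16) du = 117/4.
On [-1, 4], v = 4*u^2 + 3 is on top; that piece has area ∫[-1,4] (-(u^3 + u^2 - 16*u - 16)) du = 1375/12.
Total enclosed area = 117/4 + 1375/12 = 863/6.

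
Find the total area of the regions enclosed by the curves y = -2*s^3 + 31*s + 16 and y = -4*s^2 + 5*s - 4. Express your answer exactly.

1741/6

Set the curves equal: -2*s^3 + 31*s + 16 = -4*s^2 + 5*s - 4, so -2*s^3 + 4*s^2 + 26*s + 20 = 0, which factors as -2*(s - 5)*(s + 1)*(s + 2) = 0. The curves meet at s = -2, -1, 5.
On [-2, -1], y = -4*s^2 + 5*s - 4 is on top; that piece has area ∫[-2,-1] (-(-2*s^3 + 4*s^2 + 26*s + 20)) ds = 13/6.
On [-1, 5], y = -2*s^3 + 31*s + 16 is on top; that piece has area ∫[-1,5] (-2*s^3 + 4*s^2 + 26*s + 20) ds = 288.
Total enclosed area = 13/6 + 288 = 1741/6.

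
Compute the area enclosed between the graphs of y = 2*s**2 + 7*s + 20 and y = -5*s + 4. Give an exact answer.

8/3

Set the curves equal: 2*s**2 + 7*s + 20 = -5*s + 4, so 2*s**2 + 12*s + 16 = 0, which factors as 2*(s + 2)*(s + 4) = 0. The curves meet at s = -4, -2.
On [-4, -2], y = -5*s + 4 is on top; that piece has area ∫[-4,-2] (-(2*s**2 + 12*s + 16)) ds = 8/3.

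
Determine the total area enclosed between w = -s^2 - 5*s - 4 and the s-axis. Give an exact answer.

9/2

The curve meets the s-axis where -s^2 - 5*s - 4 = 0, i.e. -(s + 1)*(s + 4) = 0, at s = -4, -1.
On [-4, -1] the curve lies above the axis; ∫[-4,-1] (-s^2 - 5*s - 4) ds = 9/2, giving area 9/2.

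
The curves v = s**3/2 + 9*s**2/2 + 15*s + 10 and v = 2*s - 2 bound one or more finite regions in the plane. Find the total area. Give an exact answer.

Set the curves equal: s**3/2 + 9*s**2/2 + 15*s + 10 = 2*s - 2, so s**3/2 + 9*s**2/2 + 13*s + 12 = 0, which factors as (s + 2)*(s + 3)*(s + 4)/2 = 0. The curves meet at s = -4, -3, -2.
On [-4, -3], v = s**3/2 + 9*s**2/2 + 15*s + 10 is on top; that piece has area ∫[-4,-3] (s**3/2 + 9*s**2/2 + 13*s + 12) ds = 1/8.
On [-3, -2], v = 2*s - 2 is on top; that piece has area ∫[-3,-2] (-(s**3/2 + 9*s**2/2 + 13*s + 12)) ds = 1/8.
Total enclosed area = 1/8 + 1/8 = 1/4.

1/4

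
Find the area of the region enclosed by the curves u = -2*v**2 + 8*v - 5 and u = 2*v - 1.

Both boundary curves give u as a function of v, so integrate with respect to v. Setting them equal: -2*v**2 + 6*v - 4 = 0, i.e. -2*(v - 2)*(v - 1) = 0, so they meet at v = 1, 2.
For v in [1, 2], u = -2*v**2 + 8*v - 5 is on the right; area = ∫[1,2] (-2*v**2 + 6*v - 4) dv = 1/3.

1/3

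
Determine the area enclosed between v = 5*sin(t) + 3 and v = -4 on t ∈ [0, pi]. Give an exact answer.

10 + 7*pi

On [0, pi], (5*sin(t) + 3) - (-4) = 5*sin(t) + 7 is ≥ 0 throughout, so the area is a single integral of |5*sin(t) + 7|.
∫[0,pi] (5*sin(t) + 7) dt = 10 + 7*pi.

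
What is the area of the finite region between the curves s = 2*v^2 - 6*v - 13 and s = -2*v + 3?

Both boundary curves give s as a function of v, so integrate with respect to v. Setting them equal: 2*v^2 - 4*v - 16 = 0, i.e. 2*(v - 4)*(v + 2) = 0, so they meet at v = -2, 4.
For v in [-2, 4], s = 2*v^2 - 6*v - 13 is on the left; area = ∫[-2,4] (-(2*v^2 - 4*v - 16)) dv = 72.

72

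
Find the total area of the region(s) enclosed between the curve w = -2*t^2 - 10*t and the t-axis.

125/3

The curve meets the t-axis where -2*t^2 - 10*t = 0, i.e. -2*t*(t + 5) = 0, at t = -5, 0.
On [-5, 0] the curve lies above the axis; ∫[-5,0] (-2*t^2 - 10*t) dt = 125/3, giving area 125/3.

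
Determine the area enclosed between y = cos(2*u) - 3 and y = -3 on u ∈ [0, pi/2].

1

The difference (cos(2*u) - 3) - (-3) = cos(2*u) changes sign at u = pi/4 inside [0, pi/2], so split the integral there.
∫[0,pi/4] (cos(2*u)) du = 1/2.
∫[pi/4,pi/2] (cos(2*u)) du = -1/2; the area of that piece is 1/2.
Total area = 1/2 + 1/2 = 1.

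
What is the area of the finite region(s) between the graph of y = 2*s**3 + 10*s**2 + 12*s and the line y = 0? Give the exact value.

37/6

The curve meets the s-axis where 2*s**3 + 10*s**2 + 12*s = 0, i.e. 2*s*(s + 2)*(s + 3) = 0, at s = -3, -2, 0.
On [-3, -2] the curve lies above the axis; ∫[-3,-2] (2*s**3 + 10*s**2 + 12*s) ds = 5/6, giving area 5/6.
On [-2, 0] the curve lies below the axis; ∫[-2,0] (2*s**3 + 10*s**2 + 12*s) ds = -16/3, giving area 16/3.
Total area = 5/6 + 16/3 = 37/6.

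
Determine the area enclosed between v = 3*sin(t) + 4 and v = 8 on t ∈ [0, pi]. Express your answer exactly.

-6 + 4*pi

On [0, pi], (3*sin(t) + 4) - (8) = 3*sin(t) - 4 is ≤ 0 throughout, so the area is a single integral of |3*sin(t) - 4|.
∫[0,pi] (3*sin(t) - 4) dt = 6 - 4*pi; the area of that piece is -6 + 4*pi.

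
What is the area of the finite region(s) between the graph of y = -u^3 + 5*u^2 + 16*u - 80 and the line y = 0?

The curve meets the u-axis where -u^3 + 5*u^2 + 16*u - 80 = 0, i.e. -(u - 5)*(u - 4)*(u + 4) = 0, at u = -4, 4, 5.
On [-4, 4] the curve lies below the axis; ∫[-4,4] (-u^3 + 5*u^2 + 16*u - 80) du = -1280/3, giving area 1280/3.
On [4, 5] the curve lies above the axis; ∫[4,5] (-u^3 + 5*u^2 + 16*u - 80) du = 17/12, giving area 17/12.
Total area = 1280/3 + 17/12 = 5137/12.

5137/12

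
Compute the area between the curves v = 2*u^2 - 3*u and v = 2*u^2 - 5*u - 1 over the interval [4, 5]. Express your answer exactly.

On [4, 5], (2*u^2 - 3*u) - (2*u^2 - 5*u - 1) = 2*u + 1 is ≥ 0 throughout, so the area is a single integral of |2*u + 1|.
∫[4,5] (2*u + 1) du = 10.

10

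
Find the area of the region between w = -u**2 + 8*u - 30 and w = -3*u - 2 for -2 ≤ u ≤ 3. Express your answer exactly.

745/6

On [-2, 3], (-u**2 + 8*u - 30) - (-3*u - 2) = -u**2 + 11*u - 28 is ≤ 0 throughout, so the area is a single integral of |-u**2 + 11*u - 28|.
∫[-2,3] (-u**2 + 11*u - 28) du = -745/6; the area of that piece is 745/6.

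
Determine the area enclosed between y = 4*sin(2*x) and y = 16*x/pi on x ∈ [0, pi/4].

On [0, pi/4], (4*sin(2*x)) - (16*x/pi) = -16*x/pi + 4*sin(2*x) is ≥ 0 throughout, so the area is a single integral of |-16*x/pi + 4*sin(2*x)|.
∫[0,pi/4] (-16*x/pi + 4*sin(2*x)) dx = 2 - pi/2.

2 - pi/2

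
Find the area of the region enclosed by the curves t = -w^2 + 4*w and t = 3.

Both boundary curves give t as a function of w, so integrate with respect to w. Setting them equal: -w^2 + 4*w - 3 = 0, i.e. -(w - 3)*(w - 1) = 0, so they meet at w = 1, 3.
For w in [1, 3], t = -w^2 + 4*w is on the right; area = ∫[1,3] (-w^2 + 4*w - 3) dw = 4/3.

4/3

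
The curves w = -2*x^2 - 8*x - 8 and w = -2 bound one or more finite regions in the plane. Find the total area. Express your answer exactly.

8/3

Set the curves equal: -2*x^2 - 8*x - 8 = -2, so -2*x^2 - 8*x - 6 = 0, which factors as -2*(x + 1)*(x + 3) = 0. The curves meet at x = -3, -1.
On [-3, -1], w = -2*x^2 - 8*x - 8 is on top; that piece has area ∫[-3,-1] (-2*x^2 - 8*x - 6) dx = 8/3.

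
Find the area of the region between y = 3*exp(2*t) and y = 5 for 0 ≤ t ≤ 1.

The difference (3*exp(2*t)) - (5) = 3*exp(2*t) - 5 changes sign at t = -log(3)/2 + log(5)/2 inside [0, 1], so split the integral there.
∫[0,-log(3)/2 + log(5)/2] (3*exp(2*t) - 5) dt = log(9*sqrt(15)/125) + 1; the area of that piece is -1 + log(25*sqrt(15)/27).
∫[-log(3)/2 + log(5)/2,1] (3*exp(2*t) - 5) dt = -15/2 - 5*log(3)/2 + 5*log(5)/2 + 3*exp(2)/2.
Total area = (-1 + log(25*sqrt(15)/27)) + (-15/2 - 5*log(3)/2 + 5*log(5)/2 + 3*exp(2)/2) = -17/2 - 11*log(3)/2 + log(15)/2 + 9*log(5)/2 + 3*exp(2)/2.

-17/2 - 11*log(3)/2 + log(15)/2 + 9*log(5)/2 + 3*exp(2)/2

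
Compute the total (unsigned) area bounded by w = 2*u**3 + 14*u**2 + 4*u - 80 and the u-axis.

The curve meets the u-axis where 2*u**3 + 14*u**2 + 4*u - 80 = 0, i.e. 2*(u - 2)*(u + 4)*(u + 5) = 0, at u = -5, -4, 2.
On [-5, -4] the curve lies above the axis; ∫[-5,-4] (2*u**3 + 14*u**2 + 4*u - 80) du = 13/6, giving area 13/6.
On [-4, 2] the curve lies below the axis; ∫[-4,2] (2*u**3 + 14*u**2 + 4*u - 80) du = -288, giving area 288.
Total area = 13/6 + 288 = 1741/6.

1741/6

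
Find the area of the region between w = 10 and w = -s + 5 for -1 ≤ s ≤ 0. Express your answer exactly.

On [-1, 0], (10) - (-s + 5) = s + 5 is ≥ 0 throughout, so the area is a single integral of |s + 5|.
∫[-1,0] (s + 5) ds = 9/2.

9/2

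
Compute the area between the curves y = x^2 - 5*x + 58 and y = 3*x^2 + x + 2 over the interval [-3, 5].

322

The difference (x^2 - 5*x + 58) - (3*x^2 + x + 2) = -2*x^2 - 6*x + 56 changes sign at x = 4 inside [-3, 5], so split the integral there.
∫[-3,4] (-2*x^2 - 6*x + 56) dx = 931/3.
∫[4,5] (-2*x^2 - 6*x + 56) dx = -35/3; the area of that piece is 35/3.
Total area = 931/3 + 35/3 = 322.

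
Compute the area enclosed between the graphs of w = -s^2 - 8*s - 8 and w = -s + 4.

1/6

Set the curves equal: -s^2 - 8*s - 8 = -s + 4, so -s^2 - 7*s - 12 = 0, which factors as -(s + 3)*(s + 4) = 0. The curves meet at s = -4, -3.
On [-4, -3], w = -s^2 - 8*s - 8 is on top; that piece has area ∫[-4,-3] (-s^2 - 7*s - 12) ds = 1/6.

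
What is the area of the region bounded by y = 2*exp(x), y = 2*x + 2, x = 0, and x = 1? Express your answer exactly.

On [0, 1], (2*exp(x)) - (2*x + 2) = -2*x + 2*exp(x) - 2 is ≥ 0 throughout, so the area is a single integral of |-2*x + 2*exp(x) - 2|.
∫[0,1] (-2*x + 2*exp(x) - 2) dx = -5 + 2*exp(1).

-5 + 2*exp(1)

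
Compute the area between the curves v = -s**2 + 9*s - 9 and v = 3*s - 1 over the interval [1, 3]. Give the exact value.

2

The difference (-s**2 + 9*s - 9) - (3*s - 1) = -s**2 + 6*s - 8 changes sign at s = 2 inside [1, 3], so split the integral there.
∫[1,2] (-s**2 + 6*s - 8) ds = -4/3; the area of that piece is 4/3.
∫[2,3] (-s**2 + 6*s - 8) ds = 2/3.
Total area = 4/3 + 2/3 = 2.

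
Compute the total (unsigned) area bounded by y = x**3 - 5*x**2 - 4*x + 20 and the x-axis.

937/12

The curve meets the x-axis where x**3 - 5*x**2 - 4*x + 20 = 0, i.e. (x - 5)*(x - 2)*(x + 2) = 0, at x = -2, 2, 5.
On [-2, 2] the curve lies above the axis; ∫[-2,2] (x**3 - 5*x**2 - 4*x + 20) dx = 160/3, giving area 160/3.
On [2, 5] the curve lies below the axis; ∫[2,5] (x**3 - 5*x**2 - 4*x + 20) dx = -99/4, giving area 99/4.
Total area = 160/3 + 99/4 = 937/12.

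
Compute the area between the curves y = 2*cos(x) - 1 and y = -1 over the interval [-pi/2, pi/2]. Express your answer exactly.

On [-pi/2, pi/2], (2*cos(x) - 1) - (-1) = 2*cos(x) is ≥ 0 throughout, so the area is a single integral of |2*cos(x)|.
∫[-pi/2,pi/2] (2*cos(x)) dx = 4.

4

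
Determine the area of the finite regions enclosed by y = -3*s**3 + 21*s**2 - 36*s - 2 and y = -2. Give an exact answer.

Set the curves equal: -3*s**3 + 21*s**2 - 36*s - 2 = -2, so -3*s**3 + 21*s**2 - 36*s = 0, which factors as -3*s*(s - 4)*(s - 3) = 0. The curves meet at s = 0, 3, 4.
On [0, 3], y = -2 is on top; that piece has area ∫[0,3] (-(-3*s**3 + 21*s**2 - 36*s)) ds = 135/4.
On [3, 4], y = -3*s**3 + 21*s**2 - 36*s - 2 is on top; that piece has area ∫[3,4] (-3*s**3 + 21*s**2 - 36*s) ds = 7/4.
Total enclosed area = 135/4 + 7/4 = 71/2.

71/2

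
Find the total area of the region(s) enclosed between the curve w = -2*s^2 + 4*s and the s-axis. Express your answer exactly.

The curve meets the s-axis where -2*s^2 + 4*s = 0, i.e. -2*s*(s - 2) = 0, at s = 0, 2.
On [0, 2] the curve lies above the axis; ∫[0,2] (-2*s^2 + 4*s) ds = 8/3, giving area 8/3.

8/3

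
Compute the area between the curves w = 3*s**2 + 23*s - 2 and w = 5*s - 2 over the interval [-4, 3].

188

The difference (3*s**2 + 23*s - 2) - (5*s - 2) = 3*s**2 + 18*s changes sign at s = 0 inside [-4, 3], so split the integral there.
∫[-4,0] (3*s**2 + 18*s) ds = -80; the area of that piece is 80.
∫[0,3] (3*s**2 + 18*s) ds = 108.
Total area = 80 + 108 = 188.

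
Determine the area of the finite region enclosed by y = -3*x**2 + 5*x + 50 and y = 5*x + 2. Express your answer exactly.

256

Set the curves equal: -3*x**2 + 5*x + 50 = 5*x + 2, so -3*x**2 + 48 = 0, which factors as -3*(x - 4)*(x + 4) = 0. The curves meet at x = -4, 4.
On [-4, 4], y = -3*x**2 + 5*x + 50 is on top; that piece has area ∫[-4,4] (-3*x**2 + 48) dx = 256.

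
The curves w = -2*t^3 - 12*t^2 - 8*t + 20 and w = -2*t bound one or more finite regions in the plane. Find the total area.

Set the curves equal: -2*t^3 - 12*t^2 - 8*t + 20 = -2*t, so -2*t^3 - 12*t^2 - 6*t + 20 = 0, which factors as -2*(t - 1)*(t + 2)*(t + 5) = 0. The curves meet at t = -5, -2, 1.
On [-5, -2], w = -2*t is on top; that piece has area ∫[-5,-2] (-(-2*t^3 - 12*t^2 - 6*t + 20)) dt = 81/2.
On [-2, 1], w = -2*t^3 - 12*t^2 - 8*t + 20 is on top; that piece has area ∫[-2,1] (-2*t^3 - 12*t^2 - 6*t + 20) dt = 81/2.
Total enclosed area = 81/2 + 81/2 = 81.

81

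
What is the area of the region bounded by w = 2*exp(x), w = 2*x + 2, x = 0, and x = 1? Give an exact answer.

On [0, 1], (2*exp(x)) - (2*x + 2) = -2*x + 2*exp(x) - 2 is ≥ 0 throughout, so the area is a single integral of |-2*x + 2*exp(x) - 2|.
∫[0,1] (-2*x + 2*exp(x) - 2) dx = -5 + 2*exp(1).

-5 + 2*exp(1)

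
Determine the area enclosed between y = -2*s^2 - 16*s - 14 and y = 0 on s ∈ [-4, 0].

128/3

The difference (-2*s^2 - 16*s - 14) - (0) = -2*s^2 - 16*s - 14 changes sign at s = -1 inside [-4, 0], so split the integral there.
∫[-4,-1] (-2*s^2 - 16*s - 14) ds = 36.
∫[-1,0] (-2*s^2 - 16*s - 14) ds = -20/3; the area of that piece is 20/3.
Total area = 36 + 20/3 = 128/3.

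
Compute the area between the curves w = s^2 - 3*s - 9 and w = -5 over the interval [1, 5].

The difference (s^2 - 3*s - 9) - (-5) = s^2 - 3*s - 4 changes sign at s = 4 inside [1, 5], so split the integral there.
∫[1,4] (s^2 - 3*s - 4) ds = -27/2; the area of that piece is 27/2.
∫[4,5] (s^2 - 3*s - 4) ds = 17/6.
Total area = 27/2 + 17/6 = 49/3.

49/3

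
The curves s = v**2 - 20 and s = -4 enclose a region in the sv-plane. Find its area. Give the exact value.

Both boundary curves give s as a function of v, so integrate with respect to v. Setting them equal: v**2 - 16 = 0, i.e. (v - 4)*(v + 4) = 0, so they meet at v = -4, 4.
For v in [-4, 4], s = v**2 - 20 is on the left; area = ∫[-4,4] (-(v**2 - 16)) dv = 256/3.

256/3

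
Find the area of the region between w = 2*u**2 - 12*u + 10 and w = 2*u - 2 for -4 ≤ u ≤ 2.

638/3

The difference (2*u**2 - 12*u + 10) - (2*u - 2) = 2*u**2 - 14*u + 12 changes sign at u = 1 inside [-4, 2], so split the integral there.
∫[-4,1] (2*u**2 - 14*u + 12) du = 625/3.
∫[1,2] (2*u**2 - 14*u + 12) du = -13/3; the area of that piece is 13/3.
Total area = 625/3 + 13/3 = 638/3.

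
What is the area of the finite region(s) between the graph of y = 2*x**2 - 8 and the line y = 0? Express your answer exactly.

64/3

The curve meets the x-axis where 2*x**2 - 8 = 0, i.e. 2*(x - 2)*(x + 2) = 0, at x = -2, 2.
On [-2, 2] the curve lies below the axis; ∫[-2,2] (2*x**2 - 8) dx = -64/3, giving area 64/3.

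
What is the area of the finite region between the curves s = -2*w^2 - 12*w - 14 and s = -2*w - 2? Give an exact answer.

1/3

Both boundary curves give s as a function of w, so integrate with respect to w. Setting them equal: -2*w^2 - 10*w - 12 = 0, i.e. -2*(w + 2)*(w + 3) = 0, so they meet at w = -3, -2.
For w in [-3, -2], s = -2*w^2 - 12*w - 14 is on the right; area = ∫[-3,-2] (-2*w^2 - 10*w - 12) dw = 1/3.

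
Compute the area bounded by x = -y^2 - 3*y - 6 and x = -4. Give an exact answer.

1/6

Both boundary curves give x as a function of y, so integrate with respect to y. Setting them equal: -y^2 - 3*y - 2 = 0, i.e. -(y + 1)*(y + 2) = 0, so they meet at y = -2, -1.
For y in [-2, -1], x = -y^2 - 3*y - 6 is on the right; area = ∫[-2,-1] (-y^2 - 3*y - 2) dy = 1/6.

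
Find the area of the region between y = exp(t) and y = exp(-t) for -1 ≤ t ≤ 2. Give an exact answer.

The difference (exp(t)) - (exp(-t)) = exp(t) - exp(-t) changes sign at t = 0 inside [-1, 2], so split the integral there.
∫[-1,0] (exp(t) - exp(-t)) dt = -exp(1) - exp(-1) + 2; the area of that piece is -2 + exp(-1) + exp(1).
∫[0,2] (exp(t) - exp(-t)) dt = -2 + exp(-2) + exp(2).
Total area = (-2 + exp(-1) + exp(1)) + (-2 + exp(-2) + exp(2)) = -4 + exp(-2) + exp(-1) + exp(1) + exp(2).

-4 + exp(-2) + exp(-1) + exp(1) + exp(2)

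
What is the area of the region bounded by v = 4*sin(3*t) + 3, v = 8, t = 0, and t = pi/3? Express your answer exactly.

-8/3 + 5*pi/3

On [0, pi/3], (4*sin(3*t) + 3) - (8) = 4*sin(3*t) - 5 is ≤ 0 throughout, so the area is a single integral of |4*sin(3*t) - 5|.
∫[0,pi/3] (4*sin(3*t) - 5) dt = 8/3 - 5*pi/3; the area of that piece is -8/3 + 5*pi/3.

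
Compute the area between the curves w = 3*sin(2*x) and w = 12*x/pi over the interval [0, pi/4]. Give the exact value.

On [0, pi/4], (3*sin(2*x)) - (12*x/pi) = -12*x/pi + 3*sin(2*x) is ≥ 0 throughout, so the area is a single integral of |-12*x/pi + 3*sin(2*x)|.
∫[0,pi/4] (-12*x/pi + 3*sin(2*x)) dx = 3/2 - 3*pi/8.

3/2 - 3*pi/8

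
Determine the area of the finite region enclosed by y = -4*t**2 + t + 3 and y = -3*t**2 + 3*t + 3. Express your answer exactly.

4/3

Set the curves equal: -4*t**2 + t + 3 = -3*t**2 + 3*t + 3, so -t**2 - 2*t = 0, which factors as -t*(t + 2) = 0. The curves meet at t = -2, 0.
On [-2, 0], y = -4*t**2 + t + 3 is on top; that piece has area ∫[-2,0] (-t**2 - 2*t) dt = 4/3.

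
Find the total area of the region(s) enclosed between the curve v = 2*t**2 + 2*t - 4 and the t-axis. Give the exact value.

The curve meets the t-axis where 2*t**2 + 2*t - 4 = 0, i.e. 2*(t - 1)*(t + 2) = 0, at t = -2, 1.
On [-2, 1] the curve lies below the axis; ∫[-2,1] (2*t**2 + 2*t - 4) dt = -9, giving area 9.

9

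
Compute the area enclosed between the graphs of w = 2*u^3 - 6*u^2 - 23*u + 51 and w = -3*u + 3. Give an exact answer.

407/2

Set the curves equal: 2*u^3 - 6*u^2 - 23*u + 51 = -3*u + 3, so 2*u^3 - 6*u^2 - 20*u + 48 = 0, which factors as 2*(u - 4)*(u - 2)*(u + 3) = 0. The curves meet at u = -3, 2, 4.
On [-3, 2], w = 2*u^3 - 6*u^2 - 23*u + 51 is on top; that piece has area ∫[-3,2] (2*u^3 - 6*u^2 - 20*u + 48) du = 375/2.
On [2, 4], w = -3*u + 3 is on top; that piece has area ∫[2,4] (-(2*u^3 - 6*u^2 - 20*u + 48)) du = 16.
Total enclosed area = 375/2 + 16 = 407/2.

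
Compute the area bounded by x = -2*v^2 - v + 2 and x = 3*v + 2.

Both boundary curves give x as a function of v, so integrate with respect to v. Setting them equal: -2*v^2 - 4*v = 0, i.e. -2*v*(v + 2) = 0, so they meet at v = -2, 0.
For v in [-2, 0], x = -2*v^2 - v + 2 is on the right; area = ∫[-2,0] (-2*v^2 - 4*v) dv = 8/3.

8/3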